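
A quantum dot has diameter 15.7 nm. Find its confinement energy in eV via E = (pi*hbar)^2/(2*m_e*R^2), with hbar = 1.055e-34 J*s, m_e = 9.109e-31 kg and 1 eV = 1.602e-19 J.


Radius R = 15.7/2 = 7.85 nm = 7.85e-09 m
E = (pi * 1.055e-34)^2 / (2 * 9.109e-31 * (7.85e-09)^2)
E(J) = 9.78509e-22
E = E(J) / 1.602e-19 = 0.0061 eV

0.0061


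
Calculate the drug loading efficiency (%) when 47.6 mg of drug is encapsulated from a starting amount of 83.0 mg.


Drug loading efficiency = (drug loaded / drug initial) * 100
DLE = 47.6 / 83.0 * 100
DLE = 0.5735 * 100
DLE = 57.35%

57.35


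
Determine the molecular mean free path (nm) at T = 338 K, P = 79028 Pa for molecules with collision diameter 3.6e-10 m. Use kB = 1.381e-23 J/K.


Mean free path: lambda = kB*T / (sqrt(2) * pi * d^2 * P)
lambda = 1.381e-23 * 338 / (sqrt(2) * pi * (3.6e-10)^2 * 79028)
lambda = 1.02579e-07 m
lambda = 102.58 nm

102.58


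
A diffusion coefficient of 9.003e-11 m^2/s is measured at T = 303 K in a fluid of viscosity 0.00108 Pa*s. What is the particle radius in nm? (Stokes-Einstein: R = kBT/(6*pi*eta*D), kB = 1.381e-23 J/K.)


Stokes-Einstein: R = kB*T / (6*pi*eta*D)
R = 1.381e-23 * 303 / (6 * pi * 0.00108 * 9.003e-11)
R = 2.2831e-09 m = 2.28 nm

2.28


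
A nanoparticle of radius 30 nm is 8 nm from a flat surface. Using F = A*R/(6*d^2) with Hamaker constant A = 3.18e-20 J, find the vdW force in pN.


Convert to SI: R = 30 nm = 3e-08 m, d = 8 nm = 8e-09 m
F = A * R / (6 * d^2)
F = 3.18e-20 * 3e-08 / (6 * (8e-09)^2)
F = 2.48438e-12 N = 2.484 pN

2.484


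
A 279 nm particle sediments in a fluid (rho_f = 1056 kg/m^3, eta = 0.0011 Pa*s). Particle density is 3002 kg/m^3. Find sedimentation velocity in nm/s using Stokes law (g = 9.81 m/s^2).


Radius R = 279/2 nm = 1.395e-07 m
Density difference = 3002 - 1056 = 1946 kg/m^3
v = 2 * R^2 * (rho_p - rho_f) * g / (9 * eta)
v = 2 * (1.395e-07)^2 * 1946 * 9.81 / (9 * 0.0011)
v = 7.50508e-08 m/s = 75.0508 nm/s

75.0508


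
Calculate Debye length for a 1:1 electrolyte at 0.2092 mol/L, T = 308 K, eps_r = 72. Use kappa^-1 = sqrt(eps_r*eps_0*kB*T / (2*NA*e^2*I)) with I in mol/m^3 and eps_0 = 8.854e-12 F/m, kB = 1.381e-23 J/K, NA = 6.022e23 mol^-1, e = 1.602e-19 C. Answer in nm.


Ionic strength I = 0.2092 * 1^2 * 1000 = 209.2 mol/m^3
kappa^-1 = sqrt(72 * 8.854e-12 * 1.381e-23 * 308 / (2 * 6.022e23 * (1.602e-19)^2 * 209.2))
kappa^-1 = 0.648 nm

0.648


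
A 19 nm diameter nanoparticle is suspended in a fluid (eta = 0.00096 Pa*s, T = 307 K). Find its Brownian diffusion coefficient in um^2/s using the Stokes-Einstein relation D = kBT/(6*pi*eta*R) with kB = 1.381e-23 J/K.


Radius R = 19/2 = 9.5 nm = 9.5e-09 m
D = kB*T / (6*pi*eta*R)
D = 1.381e-23 * 307 / (6 * pi * 0.00096 * 9.5e-09)
D = 2.46624e-11 m^2/s = 24.662 um^2/s

24.662


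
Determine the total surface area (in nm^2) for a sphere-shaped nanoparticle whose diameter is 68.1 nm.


Radius r = 68.1/2 = 34.05 nm
Surface area SA = 4 * pi * r^2
SA = 4 * pi * (34.05)^2
SA = 14569.48 nm^2

14569.48


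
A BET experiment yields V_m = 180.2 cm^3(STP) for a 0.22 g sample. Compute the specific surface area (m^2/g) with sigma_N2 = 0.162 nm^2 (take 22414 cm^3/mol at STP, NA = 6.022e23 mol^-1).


Number of moles in monolayer = V_m / 22414 = 180.2 / 22414 = 0.00803962
Number of molecules = moles * NA = 0.00803962 * 6.022e23
SA = molecules * sigma / mass
SA = (180.2 / 22414) * 6.022e23 * 0.162e-18 / 0.22
SA = 3565.1 m^2/g

3565.1


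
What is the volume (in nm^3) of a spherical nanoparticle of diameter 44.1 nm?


Radius r = 44.1/2 = 22.05 nm
Volume V = (4/3) * pi * r^3
V = (4/3) * pi * (22.05)^3
V = 44907.04 nm^3

44907.04


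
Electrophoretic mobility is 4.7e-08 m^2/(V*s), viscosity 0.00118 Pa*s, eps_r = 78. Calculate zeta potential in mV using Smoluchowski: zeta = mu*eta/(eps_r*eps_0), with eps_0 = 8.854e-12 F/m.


Smoluchowski equation: zeta = mu * eta / (eps_r * eps_0)
zeta = 4.7e-08 * 0.00118 / (78 * 8.854e-12)
zeta = 0.080306 V = 80.31 mV

80.31


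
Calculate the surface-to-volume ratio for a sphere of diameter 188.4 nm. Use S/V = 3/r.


Radius r = 188.4/2 = 94.2 nm
S/V = 3 / r = 3 / 94.2
S/V = 0.0318 nm^-1

0.0318


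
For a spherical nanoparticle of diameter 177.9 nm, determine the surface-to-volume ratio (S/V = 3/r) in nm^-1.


Radius r = 177.9/2 = 88.95 nm
S/V = 3 / r = 3 / 88.95
S/V = 0.0337 nm^-1

0.0337


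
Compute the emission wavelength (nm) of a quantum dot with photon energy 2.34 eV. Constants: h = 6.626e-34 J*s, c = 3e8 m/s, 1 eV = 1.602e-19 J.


Convert energy: E = 2.34 eV = 2.34 * 1.602e-19 = 3.74868e-19 J
lambda = h*c / E = 6.626e-34 * 3e8 / 3.74868e-19
lambda = 5.30267e-07 m = 530.3 nm

530.3


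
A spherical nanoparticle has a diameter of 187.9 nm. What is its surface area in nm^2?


Radius r = 187.9/2 = 93.95 nm
Surface area SA = 4 * pi * r^2
SA = 4 * pi * (93.95)^2
SA = 110918.36 nm^2

110918.36


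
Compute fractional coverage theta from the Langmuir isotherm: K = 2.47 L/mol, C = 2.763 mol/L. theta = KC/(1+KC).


Langmuir isotherm: theta = K*C / (1 + K*C)
K*C = 2.47 * 2.763 = 6.82461
theta = 6.82461 / (1 + 6.82461) = 6.82461 / 7.82461
theta = 0.8722

0.8722


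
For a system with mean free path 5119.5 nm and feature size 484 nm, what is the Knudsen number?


Knudsen number Kn = lambda / L
Kn = 5119.5 / 484
Kn = 10.5775

10.5775


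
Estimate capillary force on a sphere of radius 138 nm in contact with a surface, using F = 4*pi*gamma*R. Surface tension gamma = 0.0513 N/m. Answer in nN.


Convert radius: R = 138 nm = 1.38e-07 m
F = 4 * pi * gamma * R
F = 4 * pi * 0.0513 * 1.38e-07
F = 8.89624e-08 N = 88.9624 nN

88.9624


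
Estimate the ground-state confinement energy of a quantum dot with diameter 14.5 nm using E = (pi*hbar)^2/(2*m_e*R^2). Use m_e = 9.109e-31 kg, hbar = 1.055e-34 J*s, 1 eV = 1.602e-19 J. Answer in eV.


Radius R = 14.5/2 = 7.25 nm = 7.25e-09 m
E = (pi * 1.055e-34)^2 / (2 * 9.109e-31 * (7.25e-09)^2)
E(J) = 1.14717e-21
E = E(J) / 1.602e-19 = 0.0072 eV

0.0072


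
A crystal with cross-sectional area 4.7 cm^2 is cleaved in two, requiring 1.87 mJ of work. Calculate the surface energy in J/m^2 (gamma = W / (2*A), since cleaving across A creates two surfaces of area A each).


Convert: A = 4.7 cm^2 = 0.00047 m^2, W = 1.87 mJ = 0.00187 J
Cleaving exposes two faces of area A, so total new surface = 2*A and gamma = W / (2*A)
gamma = 0.00187 / (2 * 0.00047)
gamma = 1.989 J/m^2

1.989


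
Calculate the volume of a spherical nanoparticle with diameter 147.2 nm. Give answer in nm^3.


Radius r = 147.2/2 = 73.6 nm
Volume V = (4/3) * pi * r^3
V = (4/3) * pi * (73.6)^3
V = 1670021.46 nm^3

1670021.46


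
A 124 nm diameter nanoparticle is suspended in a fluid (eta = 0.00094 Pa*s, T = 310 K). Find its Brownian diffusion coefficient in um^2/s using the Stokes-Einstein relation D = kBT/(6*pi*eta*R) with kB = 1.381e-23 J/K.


Radius R = 124/2 = 62 nm = 6.2e-08 m
D = kB*T / (6*pi*eta*R)
D = 1.381e-23 * 310 / (6 * pi * 0.00094 * 6.2e-08)
D = 3.89704e-12 m^2/s = 3.897 um^2/s

3.897


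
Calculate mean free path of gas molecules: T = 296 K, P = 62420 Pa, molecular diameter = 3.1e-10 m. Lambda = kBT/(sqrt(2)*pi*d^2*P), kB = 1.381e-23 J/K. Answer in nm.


Mean free path: lambda = kB*T / (sqrt(2) * pi * d^2 * P)
lambda = 1.381e-23 * 296 / (sqrt(2) * pi * (3.1e-10)^2 * 62420)
lambda = 1.53382e-07 m
lambda = 153.38 nm

153.38


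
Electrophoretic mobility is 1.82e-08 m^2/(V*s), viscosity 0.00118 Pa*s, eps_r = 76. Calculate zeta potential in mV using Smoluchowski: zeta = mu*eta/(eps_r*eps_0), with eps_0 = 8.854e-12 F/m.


Smoluchowski equation: zeta = mu * eta / (eps_r * eps_0)
zeta = 1.82e-08 * 0.00118 / (76 * 8.854e-12)
zeta = 0.031915 V = 31.92 mV

31.92


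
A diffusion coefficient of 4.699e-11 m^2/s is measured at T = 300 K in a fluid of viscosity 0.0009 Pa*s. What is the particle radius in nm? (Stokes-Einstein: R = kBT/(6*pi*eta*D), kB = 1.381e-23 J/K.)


Stokes-Einstein: R = kB*T / (6*pi*eta*D)
R = 1.381e-23 * 300 / (6 * pi * 0.0009 * 4.699e-11)
R = 5.19716e-09 m = 5.2 nm

5.2


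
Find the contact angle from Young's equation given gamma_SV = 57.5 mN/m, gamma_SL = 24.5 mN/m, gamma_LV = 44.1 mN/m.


cos(theta) = (gamma_SV - gamma_SL) / gamma_LV
cos(theta) = (57.5 - 24.5) / 44.1
cos(theta) = 0.748299
theta = arccos(0.748299) = 41.56 degrees

41.56


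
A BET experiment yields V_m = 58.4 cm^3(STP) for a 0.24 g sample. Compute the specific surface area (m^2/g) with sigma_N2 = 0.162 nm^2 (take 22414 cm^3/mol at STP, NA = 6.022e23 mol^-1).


Number of moles in monolayer = V_m / 22414 = 58.4 / 22414 = 0.00260551
Number of molecules = moles * NA = 0.00260551 * 6.022e23
SA = molecules * sigma / mass
SA = (58.4 / 22414) * 6.022e23 * 0.162e-18 / 0.24
SA = 1059.1 m^2/g

1059.1


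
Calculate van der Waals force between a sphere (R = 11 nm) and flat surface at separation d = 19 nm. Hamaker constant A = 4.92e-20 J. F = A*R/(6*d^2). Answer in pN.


Convert to SI: R = 11 nm = 1.1e-08 m, d = 19 nm = 1.9e-08 m
F = A * R / (6 * d^2)
F = 4.92e-20 * 1.1e-08 / (6 * (1.9e-08)^2)
F = 2.49861e-13 N = 0.25 pN

0.25


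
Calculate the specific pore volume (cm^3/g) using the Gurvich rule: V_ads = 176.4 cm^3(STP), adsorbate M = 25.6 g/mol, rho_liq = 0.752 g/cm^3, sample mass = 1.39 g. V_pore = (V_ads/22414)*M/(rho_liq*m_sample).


Moles adsorbed n = V_ads / 22414 = 176.4 / 22414 = 7.870081e-03 mol
Liquid volume V_liq = n * M / rho_liq = 7.870081e-03 * 25.6 / 0.752 = 0.26792 cm^3
Specific pore volume V_pore = V_liq / m_sample = 0.26792 / 1.39
V_pore = 0.1927 cm^3/g

0.1927


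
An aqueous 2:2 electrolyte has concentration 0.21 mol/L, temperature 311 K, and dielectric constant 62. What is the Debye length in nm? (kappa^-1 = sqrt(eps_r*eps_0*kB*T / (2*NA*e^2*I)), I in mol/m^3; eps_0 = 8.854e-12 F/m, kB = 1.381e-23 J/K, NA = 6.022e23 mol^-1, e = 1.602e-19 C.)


Ionic strength I = 0.21 * 2^2 * 1000 = 840 mol/m^3
kappa^-1 = sqrt(62 * 8.854e-12 * 1.381e-23 * 311 / (2 * 6.022e23 * (1.602e-19)^2 * 840))
kappa^-1 = 0.301 nm

0.301


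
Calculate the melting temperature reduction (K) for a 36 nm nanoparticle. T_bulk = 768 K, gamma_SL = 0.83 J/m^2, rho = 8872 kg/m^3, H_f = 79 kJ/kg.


Radius R = 36/2 = 18 nm = 1.8e-08 m
Convert H_f = 79 kJ/kg = 79000 J/kg
dT = 2 * gamma_SL * T_bulk / (rho * H_f * R)
dT = 2 * 0.83 * 768 / (8872 * 79000 * 1.8e-08)
dT = 101.1 K

101.1


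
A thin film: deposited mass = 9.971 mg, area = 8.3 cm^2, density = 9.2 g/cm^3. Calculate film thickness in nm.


Convert: m = 9.971 mg = 9.9710e-06 kg, A = 8.3 cm^2 = 8.3000e-04 m^2, rho = 9.2 g/cm^3 = 9200 kg/m^3
t = m / (A * rho)
t = 9.9710e-06 / (8.3000e-04 * 9200)
t = 1.3058e-06 m = 1305.8 nm

1305.8


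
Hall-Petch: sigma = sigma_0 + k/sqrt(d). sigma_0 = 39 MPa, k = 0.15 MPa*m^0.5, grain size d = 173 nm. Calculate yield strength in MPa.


d = 173 nm = 1.73e-07 m
sqrt(d) = 0.0004159327
Hall-Petch contribution = k / sqrt(d) = 0.15 / 0.0004159327 = 360.6 MPa
sigma = sigma_0 + k/sqrt(d) = 39 + 360.6 = 399.6 MPa

399.6


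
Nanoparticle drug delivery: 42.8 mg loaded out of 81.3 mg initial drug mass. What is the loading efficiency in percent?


Drug loading efficiency = (drug loaded / drug initial) * 100
DLE = 42.8 / 81.3 * 100
DLE = 0.5264 * 100
DLE = 52.64%

52.64


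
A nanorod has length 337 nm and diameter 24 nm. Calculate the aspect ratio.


Aspect ratio AR = length / diameter
AR = 337 / 24
AR = 14.04

14.04


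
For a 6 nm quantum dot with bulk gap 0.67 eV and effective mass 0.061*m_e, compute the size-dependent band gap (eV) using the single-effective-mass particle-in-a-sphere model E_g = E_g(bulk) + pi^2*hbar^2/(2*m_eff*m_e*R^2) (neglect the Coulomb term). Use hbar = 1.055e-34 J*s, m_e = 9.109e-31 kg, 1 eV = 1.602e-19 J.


Radius R = 6/2 nm = 3e-09 m
Confinement energy dE = pi^2 * hbar^2 / (2 * m_eff * m_e * R^2)
dE = pi^2 * (1.055e-34)^2 / (2 * 0.061 * 9.109e-31 * (3e-09)^2) J, divided by 1.602e-19 J/eV
dE = 0.6856 eV
Total band gap = E_g(bulk) + dE = 0.67 + 0.6856 = 1.3556 eV

1.3556


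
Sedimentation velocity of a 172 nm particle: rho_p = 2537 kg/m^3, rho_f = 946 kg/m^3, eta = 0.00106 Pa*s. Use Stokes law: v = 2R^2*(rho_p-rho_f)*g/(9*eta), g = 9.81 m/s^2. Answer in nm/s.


Radius R = 172/2 nm = 8.6e-08 m
Density difference = 2537 - 946 = 1591 kg/m^3
v = 2 * R^2 * (rho_p - rho_f) * g / (9 * eta)
v = 2 * (8.6e-08)^2 * 1591 * 9.81 / (9 * 0.00106)
v = 2.42001e-08 m/s = 24.2001 nm/s

24.2001


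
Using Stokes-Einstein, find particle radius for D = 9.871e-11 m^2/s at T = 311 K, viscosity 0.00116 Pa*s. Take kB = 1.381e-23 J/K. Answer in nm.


Stokes-Einstein: R = kB*T / (6*pi*eta*D)
R = 1.381e-23 * 311 / (6 * pi * 0.00116 * 9.871e-11)
R = 1.98991e-09 m = 1.99 nm

1.99


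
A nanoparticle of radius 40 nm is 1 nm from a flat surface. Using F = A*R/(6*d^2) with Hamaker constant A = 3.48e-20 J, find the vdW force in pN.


Convert to SI: R = 40 nm = 4e-08 m, d = 1 nm = 1e-09 m
F = A * R / (6 * d^2)
F = 3.48e-20 * 4e-08 / (6 * (1e-09)^2)
F = 2.32e-10 N = 232.0 pN

232.0


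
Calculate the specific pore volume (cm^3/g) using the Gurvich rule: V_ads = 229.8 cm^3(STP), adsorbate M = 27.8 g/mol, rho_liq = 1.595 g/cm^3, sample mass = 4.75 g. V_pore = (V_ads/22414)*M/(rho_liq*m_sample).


Moles adsorbed n = V_ads / 22414 = 229.8 / 22414 = 1.025252e-02 mol
Liquid volume V_liq = n * M / rho_liq = 1.025252e-02 * 27.8 / 1.595 = 0.17870 cm^3
Specific pore volume V_pore = V_liq / m_sample = 0.17870 / 4.75
V_pore = 0.0376 cm^3/g

0.0376


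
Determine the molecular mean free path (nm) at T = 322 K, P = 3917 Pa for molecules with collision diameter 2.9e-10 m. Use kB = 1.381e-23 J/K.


Mean free path: lambda = kB*T / (sqrt(2) * pi * d^2 * P)
lambda = 1.381e-23 * 322 / (sqrt(2) * pi * (2.9e-10)^2 * 3917)
lambda = 3.03833e-06 m
lambda = 3038.33 nm

3038.33


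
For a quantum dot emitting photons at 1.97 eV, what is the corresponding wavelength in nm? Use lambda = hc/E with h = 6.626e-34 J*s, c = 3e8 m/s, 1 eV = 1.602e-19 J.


Convert energy: E = 1.97 eV = 1.97 * 1.602e-19 = 3.15594e-19 J
lambda = h*c / E = 6.626e-34 * 3e8 / 3.15594e-19
lambda = 6.2986e-07 m = 629.9 nm

629.9


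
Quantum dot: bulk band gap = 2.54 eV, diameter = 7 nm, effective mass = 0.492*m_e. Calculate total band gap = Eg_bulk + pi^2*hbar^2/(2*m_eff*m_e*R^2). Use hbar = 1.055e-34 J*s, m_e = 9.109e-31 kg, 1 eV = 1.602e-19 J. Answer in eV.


Radius R = 7/2 nm = 3.5e-09 m
Confinement energy dE = pi^2 * hbar^2 / (2 * m_eff * m_e * R^2)
dE = pi^2 * (1.055e-34)^2 / (2 * 0.492 * 9.109e-31 * (3.5e-09)^2) J, divided by 1.602e-19 J/eV
dE = 0.0625 eV
Total band gap = E_g(bulk) + dE = 2.54 + 0.0625 = 2.6025 eV

2.6025


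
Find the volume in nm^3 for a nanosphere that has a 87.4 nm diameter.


Radius r = 87.4/2 = 43.7 nm
Volume V = (4/3) * pi * r^3
V = (4/3) * pi * (43.7)^3
V = 349569.01 nm^3

349569.01


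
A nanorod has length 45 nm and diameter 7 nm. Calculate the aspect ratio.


Aspect ratio AR = length / diameter
AR = 45 / 7
AR = 6.43

6.43


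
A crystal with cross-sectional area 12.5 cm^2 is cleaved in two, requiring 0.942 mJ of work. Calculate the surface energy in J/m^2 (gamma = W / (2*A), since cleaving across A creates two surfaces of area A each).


Convert: A = 12.5 cm^2 = 0.00125 m^2, W = 0.942 mJ = 0.000942 J
Cleaving exposes two faces of area A, so total new surface = 2*A and gamma = W / (2*A)
gamma = 0.000942 / (2 * 0.00125)
gamma = 0.377 J/m^2

0.377


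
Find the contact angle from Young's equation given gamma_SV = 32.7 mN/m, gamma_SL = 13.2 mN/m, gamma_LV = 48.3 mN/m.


cos(theta) = (gamma_SV - gamma_SL) / gamma_LV
cos(theta) = (32.7 - 13.2) / 48.3
cos(theta) = 0.403727
theta = arccos(0.403727) = 66.19 degrees

66.19


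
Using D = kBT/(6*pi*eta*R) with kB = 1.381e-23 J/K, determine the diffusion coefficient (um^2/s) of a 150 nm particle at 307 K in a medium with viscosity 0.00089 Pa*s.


Radius R = 150/2 = 75 nm = 7.5e-08 m
D = kB*T / (6*pi*eta*R)
D = 1.381e-23 * 307 / (6 * pi * 0.00089 * 7.5e-08)
D = 3.36961e-12 m^2/s = 3.37 um^2/s

3.37


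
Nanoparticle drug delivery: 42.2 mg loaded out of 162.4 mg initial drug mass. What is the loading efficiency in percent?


Drug loading efficiency = (drug loaded / drug initial) * 100
DLE = 42.2 / 162.4 * 100
DLE = 0.2599 * 100
DLE = 25.99%

25.99


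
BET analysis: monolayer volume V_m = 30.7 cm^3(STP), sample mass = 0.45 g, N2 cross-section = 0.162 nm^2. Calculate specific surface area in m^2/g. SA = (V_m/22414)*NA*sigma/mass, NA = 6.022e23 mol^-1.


Number of moles in monolayer = V_m / 22414 = 30.7 / 22414 = 0.00136968
Number of molecules = moles * NA = 0.00136968 * 6.022e23
SA = molecules * sigma / mass
SA = (30.7 / 22414) * 6.022e23 * 0.162e-18 / 0.45
SA = 296.9 m^2/g

296.9


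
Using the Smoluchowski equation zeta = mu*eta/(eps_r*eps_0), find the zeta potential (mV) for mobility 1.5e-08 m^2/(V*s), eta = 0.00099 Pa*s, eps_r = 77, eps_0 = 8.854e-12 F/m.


Smoluchowski equation: zeta = mu * eta / (eps_r * eps_0)
zeta = 1.5e-08 * 0.00099 / (77 * 8.854e-12)
zeta = 0.021782 V = 21.78 mV

21.78


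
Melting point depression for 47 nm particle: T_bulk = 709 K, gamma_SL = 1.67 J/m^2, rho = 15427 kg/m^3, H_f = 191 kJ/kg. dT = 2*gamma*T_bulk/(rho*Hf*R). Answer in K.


Radius R = 47/2 = 23.5 nm = 2.35e-08 m
Convert H_f = 191 kJ/kg = 191000 J/kg
dT = 2 * gamma_SL * T_bulk / (rho * H_f * R)
dT = 2 * 1.67 * 709 / (15427 * 191000 * 2.35e-08)
dT = 34.2 K

34.2


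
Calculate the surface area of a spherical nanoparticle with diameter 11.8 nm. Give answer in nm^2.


Radius r = 11.8/2 = 5.9 nm
Surface area SA = 4 * pi * r^2
SA = 4 * pi * (5.9)^2
SA = 437.44 nm^2

437.44


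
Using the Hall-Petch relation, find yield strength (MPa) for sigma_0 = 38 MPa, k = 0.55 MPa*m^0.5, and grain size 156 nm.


d = 156 nm = 1.56e-07 m
sqrt(d) = 0.0003949684
Hall-Petch contribution = k / sqrt(d) = 0.55 / 0.0003949684 = 1392.5 MPa
sigma = sigma_0 + k/sqrt(d) = 38 + 1392.5 = 1430.5 MPa

1430.5


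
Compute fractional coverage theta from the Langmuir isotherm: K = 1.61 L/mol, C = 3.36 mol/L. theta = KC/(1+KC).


Langmuir isotherm: theta = K*C / (1 + K*C)
K*C = 1.61 * 3.36 = 5.4096
theta = 5.4096 / (1 + 5.4096) = 5.4096 / 6.4096
theta = 0.844

0.844


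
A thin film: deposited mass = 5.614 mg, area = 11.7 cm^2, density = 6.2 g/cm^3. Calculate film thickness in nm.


Convert: m = 5.614 mg = 5.6140e-06 kg, A = 11.7 cm^2 = 1.1700e-03 m^2, rho = 6.2 g/cm^3 = 6200 kg/m^3
t = m / (A * rho)
t = 5.6140e-06 / (1.1700e-03 * 6200)
t = 7.7392e-07 m = 773.9 nm

773.9


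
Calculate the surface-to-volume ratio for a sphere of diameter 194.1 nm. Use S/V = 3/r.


Radius r = 194.1/2 = 97.05 nm
S/V = 3 / r = 3 / 97.05
S/V = 0.0309 nm^-1

0.0309


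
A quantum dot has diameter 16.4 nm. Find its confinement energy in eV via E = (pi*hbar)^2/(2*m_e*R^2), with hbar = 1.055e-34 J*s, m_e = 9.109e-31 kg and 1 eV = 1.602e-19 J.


Radius R = 16.4/2 = 8.2 nm = 8.2e-09 m
E = (pi * 1.055e-34)^2 / (2 * 9.109e-31 * (8.2e-09)^2)
E(J) = 8.9676e-22
E = E(J) / 1.602e-19 = 0.0056 eV

0.0056


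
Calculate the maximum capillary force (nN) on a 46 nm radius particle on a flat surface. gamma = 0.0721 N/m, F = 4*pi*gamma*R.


Convert radius: R = 46 nm = 4.6e-08 m
F = 4 * pi * gamma * R
F = 4 * pi * 0.0721 * 4.6e-08
F = 4.16776e-08 N = 41.6776 nN

41.6776


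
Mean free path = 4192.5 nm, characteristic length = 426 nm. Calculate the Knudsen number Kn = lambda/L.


Knudsen number Kn = lambda / L
Kn = 4192.5 / 426
Kn = 9.8415

9.8415


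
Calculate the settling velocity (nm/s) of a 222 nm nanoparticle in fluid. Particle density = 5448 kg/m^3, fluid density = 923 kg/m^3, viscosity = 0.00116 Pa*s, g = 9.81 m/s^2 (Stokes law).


Radius R = 222/2 nm = 1.11e-07 m
Density difference = 5448 - 923 = 4525 kg/m^3
v = 2 * R^2 * (rho_p - rho_f) * g / (9 * eta)
v = 2 * (1.11e-07)^2 * 4525 * 9.81 / (9 * 0.00116)
v = 1.04776e-07 m/s = 104.7763 nm/s

104.7763


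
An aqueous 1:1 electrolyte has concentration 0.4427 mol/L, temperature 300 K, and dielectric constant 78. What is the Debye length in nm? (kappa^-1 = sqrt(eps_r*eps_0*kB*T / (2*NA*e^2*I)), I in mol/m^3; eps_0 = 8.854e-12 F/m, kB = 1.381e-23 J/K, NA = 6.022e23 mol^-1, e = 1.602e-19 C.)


Ionic strength I = 0.4427 * 1^2 * 1000 = 442.7 mol/m^3
kappa^-1 = sqrt(78 * 8.854e-12 * 1.381e-23 * 300 / (2 * 6.022e23 * (1.602e-19)^2 * 442.7))
kappa^-1 = 0.457 nm

0.457


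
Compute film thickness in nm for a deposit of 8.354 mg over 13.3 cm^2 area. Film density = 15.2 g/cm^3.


Convert: m = 8.354 mg = 8.3540e-06 kg, A = 13.3 cm^2 = 1.3300e-03 m^2, rho = 15.2 g/cm^3 = 15200 kg/m^3
t = m / (A * rho)
t = 8.3540e-06 / (1.3300e-03 * 15200)
t = 4.1324e-07 m = 413.2 nm

413.2


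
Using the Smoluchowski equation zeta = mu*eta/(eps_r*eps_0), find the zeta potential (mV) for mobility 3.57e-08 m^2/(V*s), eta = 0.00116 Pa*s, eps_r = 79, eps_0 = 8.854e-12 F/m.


Smoluchowski equation: zeta = mu * eta / (eps_r * eps_0)
zeta = 3.57e-08 * 0.00116 / (79 * 8.854e-12)
zeta = 0.059205 V = 59.21 mV

59.21


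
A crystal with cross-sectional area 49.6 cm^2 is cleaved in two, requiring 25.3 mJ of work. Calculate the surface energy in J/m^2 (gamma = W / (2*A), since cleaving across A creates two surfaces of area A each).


Convert: A = 49.6 cm^2 = 0.00496 m^2, W = 25.3 mJ = 0.0253 J
Cleaving exposes two faces of area A, so total new surface = 2*A and gamma = W / (2*A)
gamma = 0.0253 / (2 * 0.00496)
gamma = 2.55 J/m^2

2.55


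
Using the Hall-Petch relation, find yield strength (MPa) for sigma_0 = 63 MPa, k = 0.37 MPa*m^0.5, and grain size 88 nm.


d = 88 nm = 8.8e-08 m
sqrt(d) = 0.0002966479
Hall-Petch contribution = k / sqrt(d) = 0.37 / 0.0002966479 = 1247.3 MPa
sigma = sigma_0 + k/sqrt(d) = 63 + 1247.3 = 1310.3 MPa

1310.3


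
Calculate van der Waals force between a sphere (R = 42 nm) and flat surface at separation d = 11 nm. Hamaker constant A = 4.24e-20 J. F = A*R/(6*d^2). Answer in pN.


Convert to SI: R = 42 nm = 4.2e-08 m, d = 11 nm = 1.1e-08 m
F = A * R / (6 * d^2)
F = 4.24e-20 * 4.2e-08 / (6 * (1.1e-08)^2)
F = 2.45289e-12 N = 2.453 pN

2.453


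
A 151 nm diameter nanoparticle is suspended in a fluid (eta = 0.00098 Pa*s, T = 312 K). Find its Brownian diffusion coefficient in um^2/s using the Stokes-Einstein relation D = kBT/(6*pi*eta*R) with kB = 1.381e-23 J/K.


Radius R = 151/2 = 75.5 nm = 7.55e-08 m
D = kB*T / (6*pi*eta*R)
D = 1.381e-23 * 312 / (6 * pi * 0.00098 * 7.55e-08)
D = 3.0894e-12 m^2/s = 3.089 um^2/s

3.089


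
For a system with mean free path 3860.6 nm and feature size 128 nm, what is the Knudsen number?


Knudsen number Kn = lambda / L
Kn = 3860.6 / 128
Kn = 30.1609

30.1609


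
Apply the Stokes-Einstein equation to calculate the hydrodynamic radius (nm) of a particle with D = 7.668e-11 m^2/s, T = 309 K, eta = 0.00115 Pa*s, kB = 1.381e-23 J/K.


Stokes-Einstein: R = kB*T / (6*pi*eta*D)
R = 1.381e-23 * 309 / (6 * pi * 0.00115 * 7.668e-11)
R = 2.56727e-09 m = 2.57 nm

2.57


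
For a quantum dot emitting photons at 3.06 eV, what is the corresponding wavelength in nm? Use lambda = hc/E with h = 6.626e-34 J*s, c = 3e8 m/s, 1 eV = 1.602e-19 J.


Convert energy: E = 3.06 eV = 3.06 * 1.602e-19 = 4.90212e-19 J
lambda = h*c / E = 6.626e-34 * 3e8 / 4.90212e-19
lambda = 4.05498e-07 m = 405.5 nm

405.5


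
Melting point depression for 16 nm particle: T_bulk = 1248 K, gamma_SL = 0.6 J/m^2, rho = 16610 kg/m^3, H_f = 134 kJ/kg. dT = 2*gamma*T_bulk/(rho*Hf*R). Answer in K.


Radius R = 16/2 = 8 nm = 8e-09 m
Convert H_f = 134 kJ/kg = 134000 J/kg
dT = 2 * gamma_SL * T_bulk / (rho * H_f * R)
dT = 2 * 0.6 * 1248 / (16610 * 134000 * 8e-09)
dT = 84.1 K

84.1


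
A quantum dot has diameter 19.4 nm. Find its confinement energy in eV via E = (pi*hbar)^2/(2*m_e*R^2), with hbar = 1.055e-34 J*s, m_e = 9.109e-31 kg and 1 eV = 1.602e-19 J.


Radius R = 19.4/2 = 9.7 nm = 9.7e-09 m
E = (pi * 1.055e-34)^2 / (2 * 9.109e-31 * (9.7e-09)^2)
E(J) = 6.40856e-22
E = E(J) / 1.602e-19 = 0.004 eV

0.004


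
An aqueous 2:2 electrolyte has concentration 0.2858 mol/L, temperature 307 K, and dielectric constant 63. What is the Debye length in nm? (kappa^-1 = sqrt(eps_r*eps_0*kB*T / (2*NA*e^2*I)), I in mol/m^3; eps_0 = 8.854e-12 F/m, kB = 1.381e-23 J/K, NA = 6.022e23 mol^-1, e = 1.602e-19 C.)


Ionic strength I = 0.2858 * 2^2 * 1000 = 1143.2 mol/m^3
kappa^-1 = sqrt(63 * 8.854e-12 * 1.381e-23 * 307 / (2 * 6.022e23 * (1.602e-19)^2 * 1143.2))
kappa^-1 = 0.259 nm

0.259


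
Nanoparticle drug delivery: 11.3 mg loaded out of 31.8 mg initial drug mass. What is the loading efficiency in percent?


Drug loading efficiency = (drug loaded / drug initial) * 100
DLE = 11.3 / 31.8 * 100
DLE = 0.3553 * 100
DLE = 35.53%

35.53


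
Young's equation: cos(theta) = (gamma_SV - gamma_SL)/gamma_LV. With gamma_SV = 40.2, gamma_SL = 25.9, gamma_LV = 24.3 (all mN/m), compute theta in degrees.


cos(theta) = (gamma_SV - gamma_SL) / gamma_LV
cos(theta) = (40.2 - 25.9) / 24.3
cos(theta) = 0.588477
theta = arccos(0.588477) = 53.95 degrees

53.95


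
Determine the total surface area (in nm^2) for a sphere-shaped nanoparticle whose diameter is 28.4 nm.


Radius r = 28.4/2 = 14.2 nm
Surface area SA = 4 * pi * r^2
SA = 4 * pi * (14.2)^2
SA = 2533.88 nm^2

2533.88


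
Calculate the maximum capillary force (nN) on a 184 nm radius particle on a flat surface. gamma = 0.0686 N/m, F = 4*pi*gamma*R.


Convert radius: R = 184 nm = 1.84e-07 m
F = 4 * pi * gamma * R
F = 4 * pi * 0.0686 * 1.84e-07
F = 1.58618e-07 N = 158.6178 nN

158.6178


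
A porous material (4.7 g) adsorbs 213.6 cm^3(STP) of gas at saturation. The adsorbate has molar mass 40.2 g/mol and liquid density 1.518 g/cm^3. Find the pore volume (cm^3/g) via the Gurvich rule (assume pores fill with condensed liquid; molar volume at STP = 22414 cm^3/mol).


Moles adsorbed n = V_ads / 22414 = 213.6 / 22414 = 9.529758e-03 mol
Liquid volume V_liq = n * M / rho_liq = 9.529758e-03 * 40.2 / 1.518 = 0.25237 cm^3
Specific pore volume V_pore = V_liq / m_sample = 0.25237 / 4.7
V_pore = 0.0537 cm^3/g

0.0537


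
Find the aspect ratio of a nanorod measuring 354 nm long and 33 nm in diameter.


Aspect ratio AR = length / diameter
AR = 354 / 33
AR = 10.73

10.73


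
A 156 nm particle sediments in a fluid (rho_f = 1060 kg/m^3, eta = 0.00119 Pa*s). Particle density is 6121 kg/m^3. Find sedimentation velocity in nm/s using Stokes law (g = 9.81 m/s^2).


Radius R = 156/2 nm = 7.8e-08 m
Density difference = 6121 - 1060 = 5061 kg/m^3
v = 2 * R^2 * (rho_p - rho_f) * g / (9 * eta)
v = 2 * (7.8e-08)^2 * 5061 * 9.81 / (9 * 0.00119)
v = 5.64073e-08 m/s = 56.4073 nm/s

56.4073


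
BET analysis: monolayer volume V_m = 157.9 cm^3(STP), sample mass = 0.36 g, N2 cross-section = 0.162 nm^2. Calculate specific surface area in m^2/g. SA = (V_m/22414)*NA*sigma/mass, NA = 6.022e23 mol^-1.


Number of moles in monolayer = V_m / 22414 = 157.9 / 22414 = 0.0070447
Number of molecules = moles * NA = 0.0070447 * 6.022e23
SA = molecules * sigma / mass
SA = (157.9 / 22414) * 6.022e23 * 0.162e-18 / 0.36
SA = 1909.0 m^2/g

1909.0


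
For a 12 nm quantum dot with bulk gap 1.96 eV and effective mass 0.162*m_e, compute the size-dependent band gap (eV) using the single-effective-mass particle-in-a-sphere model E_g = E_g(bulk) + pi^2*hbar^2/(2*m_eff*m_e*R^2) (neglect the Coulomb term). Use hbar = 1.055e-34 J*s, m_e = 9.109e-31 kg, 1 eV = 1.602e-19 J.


Radius R = 12/2 nm = 6e-09 m
Confinement energy dE = pi^2 * hbar^2 / (2 * m_eff * m_e * R^2)
dE = pi^2 * (1.055e-34)^2 / (2 * 0.162 * 9.109e-31 * (6e-09)^2) J, divided by 1.602e-19 J/eV
dE = 0.0645 eV
Total band gap = E_g(bulk) + dE = 1.96 + 0.0645 = 2.0245 eV

2.0245


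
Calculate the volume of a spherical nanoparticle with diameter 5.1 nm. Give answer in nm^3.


Radius r = 5.1/2 = 2.55 nm
Volume V = (4/3) * pi * r^3
V = (4/3) * pi * (2.55)^3
V = 69.46 nm^3

69.46


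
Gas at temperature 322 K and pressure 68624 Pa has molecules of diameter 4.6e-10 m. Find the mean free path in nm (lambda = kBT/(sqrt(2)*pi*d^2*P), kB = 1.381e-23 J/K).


Mean free path: lambda = kB*T / (sqrt(2) * pi * d^2 * P)
lambda = 1.381e-23 * 322 / (sqrt(2) * pi * (4.6e-10)^2 * 68624)
lambda = 6.89276e-08 m
lambda = 68.93 nm

68.93


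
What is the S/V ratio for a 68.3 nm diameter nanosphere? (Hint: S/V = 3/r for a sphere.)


Radius r = 68.3/2 = 34.15 nm
S/V = 3 / r = 3 / 34.15
S/V = 0.0878 nm^-1

0.0878


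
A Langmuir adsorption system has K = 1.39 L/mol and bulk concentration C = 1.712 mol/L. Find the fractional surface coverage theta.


Langmuir isotherm: theta = K*C / (1 + K*C)
K*C = 1.39 * 1.712 = 2.37968
theta = 2.37968 / (1 + 2.37968) = 2.37968 / 3.37968
theta = 0.7041

0.7041


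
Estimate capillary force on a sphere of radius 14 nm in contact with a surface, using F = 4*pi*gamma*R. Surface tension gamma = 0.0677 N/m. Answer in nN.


Convert radius: R = 14 nm = 1.4e-08 m
F = 4 * pi * gamma * R
F = 4 * pi * 0.0677 * 1.4e-08
F = 1.19104e-08 N = 11.9104 nN

11.9104


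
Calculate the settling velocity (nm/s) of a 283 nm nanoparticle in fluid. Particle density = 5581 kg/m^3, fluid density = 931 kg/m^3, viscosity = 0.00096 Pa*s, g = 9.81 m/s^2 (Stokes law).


Radius R = 283/2 nm = 1.415e-07 m
Density difference = 5581 - 931 = 4650 kg/m^3
v = 2 * R^2 * (rho_p - rho_f) * g / (9 * eta)
v = 2 * (1.415e-07)^2 * 4650 * 9.81 / (9 * 0.00096)
v = 2.11422e-07 m/s = 211.4224 nm/s

211.4224


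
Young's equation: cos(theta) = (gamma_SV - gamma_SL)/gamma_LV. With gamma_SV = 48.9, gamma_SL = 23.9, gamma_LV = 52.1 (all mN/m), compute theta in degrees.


cos(theta) = (gamma_SV - gamma_SL) / gamma_LV
cos(theta) = (48.9 - 23.9) / 52.1
cos(theta) = 0.479846
theta = arccos(0.479846) = 61.32 degrees

61.32


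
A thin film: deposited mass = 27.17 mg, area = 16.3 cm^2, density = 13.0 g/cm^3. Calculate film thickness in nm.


Convert: m = 27.17 mg = 2.7170e-05 kg, A = 16.3 cm^2 = 1.6300e-03 m^2, rho = 13.0 g/cm^3 = 13000 kg/m^3
t = m / (A * rho)
t = 2.7170e-05 / (1.6300e-03 * 13000)
t = 1.2822e-06 m = 1282.2 nm

1282.2


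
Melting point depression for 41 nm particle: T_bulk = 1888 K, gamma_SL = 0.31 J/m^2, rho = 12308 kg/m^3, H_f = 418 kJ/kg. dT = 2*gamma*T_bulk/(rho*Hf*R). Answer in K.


Radius R = 41/2 = 20.5 nm = 2.05e-08 m
Convert H_f = 418 kJ/kg = 418000 J/kg
dT = 2 * gamma_SL * T_bulk / (rho * H_f * R)
dT = 2 * 0.31 * 1888 / (12308 * 418000 * 2.05e-08)
dT = 11.1 K

11.1


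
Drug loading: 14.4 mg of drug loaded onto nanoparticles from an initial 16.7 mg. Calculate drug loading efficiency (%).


Drug loading efficiency = (drug loaded / drug initial) * 100
DLE = 14.4 / 16.7 * 100
DLE = 0.8623 * 100
DLE = 86.23%

86.23


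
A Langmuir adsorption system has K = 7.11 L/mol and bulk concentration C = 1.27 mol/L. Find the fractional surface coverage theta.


Langmuir isotherm: theta = K*C / (1 + K*C)
K*C = 7.11 * 1.27 = 9.0297
theta = 9.0297 / (1 + 9.0297) = 9.0297 / 10.0297
theta = 0.9003

0.9003


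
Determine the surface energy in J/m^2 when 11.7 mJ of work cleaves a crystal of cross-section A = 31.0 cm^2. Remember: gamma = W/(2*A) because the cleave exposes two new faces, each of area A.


Convert: A = 31.0 cm^2 = 0.0031 m^2, W = 11.7 mJ = 0.0117 J
Cleaving exposes two faces of area A, so total new surface = 2*A and gamma = W / (2*A)
gamma = 0.0117 / (2 * 0.0031)
gamma = 1.887 J/m^2

1.887


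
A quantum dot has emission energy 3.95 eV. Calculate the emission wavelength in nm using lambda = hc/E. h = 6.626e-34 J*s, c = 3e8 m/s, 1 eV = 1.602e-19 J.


Convert energy: E = 3.95 eV = 3.95 * 1.602e-19 = 6.3279e-19 J
lambda = h*c / E = 6.626e-34 * 3e8 / 6.3279e-19
lambda = 3.14133e-07 m = 314.1 nm

314.1


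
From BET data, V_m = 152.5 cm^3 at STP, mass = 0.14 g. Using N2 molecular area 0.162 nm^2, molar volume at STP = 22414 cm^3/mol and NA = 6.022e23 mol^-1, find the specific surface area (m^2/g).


Number of moles in monolayer = V_m / 22414 = 152.5 / 22414 = 0.00680378
Number of molecules = moles * NA = 0.00680378 * 6.022e23
SA = molecules * sigma / mass
SA = (152.5 / 22414) * 6.022e23 * 0.162e-18 / 0.14
SA = 4741.1 m^2/g

4741.1


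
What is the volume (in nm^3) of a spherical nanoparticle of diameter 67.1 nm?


Radius r = 67.1/2 = 33.55 nm
Volume V = (4/3) * pi * r^3
V = (4/3) * pi * (33.55)^3
V = 158185.32 nm^3

158185.32


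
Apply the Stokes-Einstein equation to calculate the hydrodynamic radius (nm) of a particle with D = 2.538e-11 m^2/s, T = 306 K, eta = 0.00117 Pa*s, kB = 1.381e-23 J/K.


Stokes-Einstein: R = kB*T / (6*pi*eta*D)
R = 1.381e-23 * 306 / (6 * pi * 0.00117 * 2.538e-11)
R = 7.54982e-09 m = 7.55 nm

7.55


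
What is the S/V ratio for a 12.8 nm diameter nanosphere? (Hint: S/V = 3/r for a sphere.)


Radius r = 12.8/2 = 6.4 nm
S/V = 3 / r = 3 / 6.4
S/V = 0.4688 nm^-1

0.4688


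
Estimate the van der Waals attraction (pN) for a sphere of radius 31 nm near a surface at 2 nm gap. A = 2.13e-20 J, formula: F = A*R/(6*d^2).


Convert to SI: R = 31 nm = 3.1e-08 m, d = 2 nm = 2e-09 m
F = A * R / (6 * d^2)
F = 2.13e-20 * 3.1e-08 / (6 * (2e-09)^2)
F = 2.75125e-11 N = 27.512 pN

27.512


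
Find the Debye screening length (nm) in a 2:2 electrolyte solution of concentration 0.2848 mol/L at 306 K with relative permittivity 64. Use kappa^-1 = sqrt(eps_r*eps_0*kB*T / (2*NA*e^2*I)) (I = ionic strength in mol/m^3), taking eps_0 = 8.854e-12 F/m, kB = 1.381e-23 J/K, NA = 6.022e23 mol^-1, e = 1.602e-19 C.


Ionic strength I = 0.2848 * 2^2 * 1000 = 1139.2 mol/m^3
kappa^-1 = sqrt(64 * 8.854e-12 * 1.381e-23 * 306 / (2 * 6.022e23 * (1.602e-19)^2 * 1139.2))
kappa^-1 = 0.261 nm

0.261


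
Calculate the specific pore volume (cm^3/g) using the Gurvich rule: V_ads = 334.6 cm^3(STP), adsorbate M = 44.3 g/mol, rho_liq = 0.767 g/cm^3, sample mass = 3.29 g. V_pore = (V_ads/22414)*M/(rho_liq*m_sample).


Moles adsorbed n = V_ads / 22414 = 334.6 / 22414 = 1.492817e-02 mol
Liquid volume V_liq = n * M / rho_liq = 1.492817e-02 * 44.3 / 0.767 = 0.86221 cm^3
Specific pore volume V_pore = V_liq / m_sample = 0.86221 / 3.29
V_pore = 0.2621 cm^3/g

0.2621


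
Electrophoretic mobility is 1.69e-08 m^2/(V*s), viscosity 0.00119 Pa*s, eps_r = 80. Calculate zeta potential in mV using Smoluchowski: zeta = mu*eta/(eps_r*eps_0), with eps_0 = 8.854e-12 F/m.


Smoluchowski equation: zeta = mu * eta / (eps_r * eps_0)
zeta = 1.69e-08 * 0.00119 / (80 * 8.854e-12)
zeta = 0.028393 V = 28.39 mV

28.39


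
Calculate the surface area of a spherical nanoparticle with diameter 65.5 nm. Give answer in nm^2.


Radius r = 65.5/2 = 32.75 nm
Surface area SA = 4 * pi * r^2
SA = 4 * pi * (32.75)^2
SA = 13478.22 nm^2

13478.22


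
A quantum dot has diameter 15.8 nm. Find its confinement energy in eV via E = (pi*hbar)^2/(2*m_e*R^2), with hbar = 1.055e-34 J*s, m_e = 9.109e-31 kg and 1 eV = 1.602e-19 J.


Radius R = 15.8/2 = 7.9 nm = 7.9e-09 m
E = (pi * 1.055e-34)^2 / (2 * 9.109e-31 * (7.9e-09)^2)
E(J) = 9.66162e-22
E = E(J) / 1.602e-19 = 0.006 eV

0.006


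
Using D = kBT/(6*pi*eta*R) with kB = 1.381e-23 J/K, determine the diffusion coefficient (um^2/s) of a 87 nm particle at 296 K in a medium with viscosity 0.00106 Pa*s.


Radius R = 87/2 = 43.5 nm = 4.35e-08 m
D = kB*T / (6*pi*eta*R)
D = 1.381e-23 * 296 / (6 * pi * 0.00106 * 4.35e-08)
D = 4.70315e-12 m^2/s = 4.703 um^2/s

4.703


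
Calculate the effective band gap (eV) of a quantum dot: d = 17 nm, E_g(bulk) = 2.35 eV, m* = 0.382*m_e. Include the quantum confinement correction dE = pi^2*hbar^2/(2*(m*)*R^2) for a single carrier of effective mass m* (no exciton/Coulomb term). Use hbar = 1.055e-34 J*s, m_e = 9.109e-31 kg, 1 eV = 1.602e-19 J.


Radius R = 17/2 nm = 8.5e-09 m
Confinement energy dE = pi^2 * hbar^2 / (2 * m_eff * m_e * R^2)
dE = pi^2 * (1.055e-34)^2 / (2 * 0.382 * 9.109e-31 * (8.5e-09)^2) J, divided by 1.602e-19 J/eV
dE = 0.0136 eV
Total band gap = E_g(bulk) + dE = 2.35 + 0.0136 = 2.3636 eV

2.3636


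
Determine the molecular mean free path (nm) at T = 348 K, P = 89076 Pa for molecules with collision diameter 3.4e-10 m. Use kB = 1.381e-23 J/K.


Mean free path: lambda = kB*T / (sqrt(2) * pi * d^2 * P)
lambda = 1.381e-23 * 348 / (sqrt(2) * pi * (3.4e-10)^2 * 89076)
lambda = 1.05048e-07 m
lambda = 105.05 nm

105.05


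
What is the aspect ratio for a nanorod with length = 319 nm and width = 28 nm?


Aspect ratio AR = length / diameter
AR = 319 / 28
AR = 11.39

11.39


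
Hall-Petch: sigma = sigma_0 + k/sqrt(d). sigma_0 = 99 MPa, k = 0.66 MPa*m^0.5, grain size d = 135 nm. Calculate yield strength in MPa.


d = 135 nm = 1.35e-07 m
sqrt(d) = 0.0003674235
Hall-Petch contribution = k / sqrt(d) = 0.66 / 0.0003674235 = 1796.3 MPa
sigma = sigma_0 + k/sqrt(d) = 99 + 1796.3 = 1895.3 MPa

1895.3


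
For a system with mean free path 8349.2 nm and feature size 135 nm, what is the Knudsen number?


Knudsen number Kn = lambda / L
Kn = 8349.2 / 135
Kn = 61.8459

61.8459


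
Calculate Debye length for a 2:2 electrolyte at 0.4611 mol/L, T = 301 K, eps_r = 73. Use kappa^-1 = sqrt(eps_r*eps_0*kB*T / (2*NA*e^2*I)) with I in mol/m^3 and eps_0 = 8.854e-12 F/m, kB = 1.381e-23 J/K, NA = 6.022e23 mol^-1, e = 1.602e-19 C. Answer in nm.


Ionic strength I = 0.4611 * 2^2 * 1000 = 1844.4 mol/m^3
kappa^-1 = sqrt(73 * 8.854e-12 * 1.381e-23 * 301 / (2 * 6.022e23 * (1.602e-19)^2 * 1844.4))
kappa^-1 = 0.217 nm

0.217


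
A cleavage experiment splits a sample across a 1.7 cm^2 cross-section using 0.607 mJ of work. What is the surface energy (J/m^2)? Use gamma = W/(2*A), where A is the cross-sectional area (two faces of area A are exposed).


Convert: A = 1.7 cm^2 = 0.00017 m^2, W = 0.607 mJ = 0.000607 J
Cleaving exposes two faces of area A, so total new surface = 2*A and gamma = W / (2*A)
gamma = 0.000607 / (2 * 0.00017)
gamma = 1.785 J/m^2

1.785


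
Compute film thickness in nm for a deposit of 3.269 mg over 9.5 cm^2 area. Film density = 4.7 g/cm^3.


Convert: m = 3.269 mg = 3.2690e-06 kg, A = 9.5 cm^2 = 9.5000e-04 m^2, rho = 4.7 g/cm^3 = 4700 kg/m^3
t = m / (A * rho)
t = 3.2690e-06 / (9.5000e-04 * 4700)
t = 7.3214e-07 m = 732.1 nm

732.1


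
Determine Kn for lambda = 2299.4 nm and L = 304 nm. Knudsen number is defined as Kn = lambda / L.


Knudsen number Kn = lambda / L
Kn = 2299.4 / 304
Kn = 7.5638

7.5638


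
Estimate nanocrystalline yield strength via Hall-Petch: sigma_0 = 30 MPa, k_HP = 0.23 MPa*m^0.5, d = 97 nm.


d = 97 nm = 9.7e-08 m
sqrt(d) = 0.0003114482
Hall-Petch contribution = k / sqrt(d) = 0.23 / 0.0003114482 = 738.5 MPa
sigma = sigma_0 + k/sqrt(d) = 30 + 738.5 = 768.5 MPa

768.5


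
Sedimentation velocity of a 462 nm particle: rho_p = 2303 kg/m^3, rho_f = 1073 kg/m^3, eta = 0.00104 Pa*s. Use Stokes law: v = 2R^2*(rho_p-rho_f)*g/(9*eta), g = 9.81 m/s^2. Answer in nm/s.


Radius R = 462/2 nm = 2.31e-07 m
Density difference = 2303 - 1073 = 1230 kg/m^3
v = 2 * R^2 * (rho_p - rho_f) * g / (9 * eta)
v = 2 * (2.31e-07)^2 * 1230 * 9.81 / (9 * 0.00104)
v = 1.37579e-07 m/s = 137.579 nm/s

137.579


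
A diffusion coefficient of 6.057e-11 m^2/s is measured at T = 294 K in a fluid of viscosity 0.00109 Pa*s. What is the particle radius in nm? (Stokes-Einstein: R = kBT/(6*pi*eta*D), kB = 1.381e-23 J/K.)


Stokes-Einstein: R = kB*T / (6*pi*eta*D)
R = 1.381e-23 * 294 / (6 * pi * 0.00109 * 6.057e-11)
R = 3.26254e-09 m = 3.26 nm

3.26


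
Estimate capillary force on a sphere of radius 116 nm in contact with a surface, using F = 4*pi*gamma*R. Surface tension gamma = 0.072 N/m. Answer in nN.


Convert radius: R = 116 nm = 1.16e-07 m
F = 4 * pi * gamma * R
F = 4 * pi * 0.072 * 1.16e-07
F = 1.04954e-07 N = 104.9543 nN

104.9543


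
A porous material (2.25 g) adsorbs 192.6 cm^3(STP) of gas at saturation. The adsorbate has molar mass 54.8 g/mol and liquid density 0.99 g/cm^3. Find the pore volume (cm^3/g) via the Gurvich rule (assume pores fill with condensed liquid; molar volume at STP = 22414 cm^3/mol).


Moles adsorbed n = V_ads / 22414 = 192.6 / 22414 = 8.592844e-03 mol
Liquid volume V_liq = n * M / rho_liq = 8.592844e-03 * 54.8 / 0.99 = 0.47564 cm^3
Specific pore volume V_pore = V_liq / m_sample = 0.47564 / 2.25
V_pore = 0.2114 cm^3/g

0.2114
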